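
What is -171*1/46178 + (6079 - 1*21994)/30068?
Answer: -370032249/694240052 ≈ -0.53300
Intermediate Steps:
-171*1/46178 + (6079 - 1*21994)/30068 = -171*1/46178 + (6079 - 21994)*(1/30068) = -171/46178 - 15915*1/30068 = -171/46178 - 15915/30068 = -370032249/694240052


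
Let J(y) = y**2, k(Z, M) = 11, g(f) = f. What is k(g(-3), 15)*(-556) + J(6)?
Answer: -6080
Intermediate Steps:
k(g(-3), 15)*(-556) + J(6) = 11*(-556) + 6**2 = -6116 + 36 = -6080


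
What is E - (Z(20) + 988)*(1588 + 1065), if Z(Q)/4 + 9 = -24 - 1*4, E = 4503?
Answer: -2224017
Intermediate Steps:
Z(Q) = -148 (Z(Q) = -36 + 4*(-24 - 1*4) = -36 + 4*(-24 - 4) = -36 + 4*(-28) = -36 - 112 = -148)
E - (Z(20) + 988)*(1588 + 1065) = 4503 - (-148 + 988)*(1588 + 1065) = 4503 - 840*2653 = 4503 - 1*2228520 = 4503 - 2228520 = -2224017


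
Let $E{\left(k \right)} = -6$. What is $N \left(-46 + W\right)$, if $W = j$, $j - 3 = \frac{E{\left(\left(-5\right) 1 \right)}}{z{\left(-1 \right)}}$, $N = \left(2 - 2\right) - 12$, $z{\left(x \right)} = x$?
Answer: $444$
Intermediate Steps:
$N = -12$ ($N = 0 - 12 = -12$)
$j = 9$ ($j = 3 - \frac{6}{-1} = 3 - -6 = 3 + 6 = 9$)
$W = 9$
$N \left(-46 + W\right) = - 12 \left(-46 + 9\right) = \left(-12\right) \left(-37\right) = 444$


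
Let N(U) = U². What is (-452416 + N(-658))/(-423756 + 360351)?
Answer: 6484/21135 ≈ 0.30679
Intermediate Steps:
(-452416 + N(-658))/(-423756 + 360351) = (-452416 + (-658)²)/(-423756 + 360351) = (-452416 + 432964)/(-63405) = -19452*(-1/63405) = 6484/21135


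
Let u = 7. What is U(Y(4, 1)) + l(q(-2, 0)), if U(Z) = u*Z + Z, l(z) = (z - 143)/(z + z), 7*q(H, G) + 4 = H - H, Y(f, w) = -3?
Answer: 813/8 ≈ 101.63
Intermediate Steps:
q(H, G) = -4/7 (q(H, G) = -4/7 + (H - H)/7 = -4/7 + (1/7)*0 = -4/7 + 0 = -4/7)
l(z) = (-143 + z)/(2*z) (l(z) = (-143 + z)/((2*z)) = (-143 + z)*(1/(2*z)) = (-143 + z)/(2*z))
U(Z) = 8*Z (U(Z) = 7*Z + Z = 8*Z)
U(Y(4, 1)) + l(q(-2, 0)) = 8*(-3) + (-143 - 4/7)/(2*(-4/7)) = -24 + (1/2)*(-7/4)*(-1005/7) = -24 + 1005/8 = 813/8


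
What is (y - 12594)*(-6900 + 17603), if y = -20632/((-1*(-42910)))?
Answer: -413158101994/3065 ≈ -1.3480e+8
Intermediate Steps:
y = -10316/21455 (y = -20632/42910 = -20632*1/42910 = -10316/21455 ≈ -0.48082)
(y - 12594)*(-6900 + 17603) = (-10316/21455 - 12594)*(-6900 + 17603) = -270214586/21455*10703 = -413158101994/3065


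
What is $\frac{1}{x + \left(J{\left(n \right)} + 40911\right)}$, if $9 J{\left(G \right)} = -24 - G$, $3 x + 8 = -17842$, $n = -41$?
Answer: $\frac{9}{314666} \approx 2.8602 \cdot 10^{-5}$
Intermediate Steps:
$x = -5950$ ($x = - \frac{8}{3} + \frac{1}{3} \left(-17842\right) = - \frac{8}{3} - \frac{17842}{3} = -5950$)
$J{\left(G \right)} = - \frac{8}{3} - \frac{G}{9}$ ($J{\left(G \right)} = \frac{-24 - G}{9} = - \frac{8}{3} - \frac{G}{9}$)
$\frac{1}{x + \left(J{\left(n \right)} + 40911\right)} = \frac{1}{-5950 + \left(\left(- \frac{8}{3} - - \frac{41}{9}\right) + 40911\right)} = \frac{1}{-5950 + \left(\left(- \frac{8}{3} + \frac{41}{9}\right) + 40911\right)} = \frac{1}{-5950 + \left(\frac{17}{9} + 40911\right)} = \frac{1}{-5950 + \frac{368216}{9}} = \frac{1}{\frac{314666}{9}} = \frac{9}{314666}$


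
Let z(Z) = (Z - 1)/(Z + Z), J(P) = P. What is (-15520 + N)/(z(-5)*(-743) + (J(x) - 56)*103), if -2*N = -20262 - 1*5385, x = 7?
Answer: 26965/54928 ≈ 0.49092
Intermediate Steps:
z(Z) = (-1 + Z)/(2*Z) (z(Z) = (-1 + Z)/((2*Z)) = (-1 + Z)*(1/(2*Z)) = (-1 + Z)/(2*Z))
N = 25647/2 (N = -(-20262 - 1*5385)/2 = -(-20262 - 5385)/2 = -1/2*(-25647) = 25647/2 ≈ 12824.)
(-15520 + N)/(z(-5)*(-743) + (J(x) - 56)*103) = (-15520 + 25647/2)/(((1/2)*(-1 - 5)/(-5))*(-743) + (7 - 56)*103) = -5393/(2*(((1/2)*(-1/5)*(-6))*(-743) - 49*103)) = -5393/(2*((3/5)*(-743) - 5047)) = -5393/(2*(-2229/5 - 5047)) = -5393/(2*(-27464/5)) = -5393/2*(-5/27464) = 26965/54928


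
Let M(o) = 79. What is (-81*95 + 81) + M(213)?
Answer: -7535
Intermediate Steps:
(-81*95 + 81) + M(213) = (-81*95 + 81) + 79 = (-7695 + 81) + 79 = -7614 + 79 = -7535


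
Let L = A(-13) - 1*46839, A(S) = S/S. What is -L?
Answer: 46838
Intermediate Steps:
A(S) = 1
L = -46838 (L = 1 - 1*46839 = 1 - 46839 = -46838)
-L = -1*(-46838) = 46838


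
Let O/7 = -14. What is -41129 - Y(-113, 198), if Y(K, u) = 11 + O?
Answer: -41042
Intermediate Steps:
O = -98 (O = 7*(-14) = -98)
Y(K, u) = -87 (Y(K, u) = 11 - 98 = -87)
-41129 - Y(-113, 198) = -41129 - 1*(-87) = -41129 + 87 = -41042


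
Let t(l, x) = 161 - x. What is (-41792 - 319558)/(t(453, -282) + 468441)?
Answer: -180675/234442 ≈ -0.77066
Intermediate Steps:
(-41792 - 319558)/(t(453, -282) + 468441) = (-41792 - 319558)/((161 - 1*(-282)) + 468441) = -361350/((161 + 282) + 468441) = -361350/(443 + 468441) = -361350/468884 = -361350*1/468884 = -180675/234442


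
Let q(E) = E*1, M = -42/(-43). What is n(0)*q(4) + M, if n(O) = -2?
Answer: -302/43 ≈ -7.0233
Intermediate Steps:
M = 42/43 (M = -42*(-1/43) = 42/43 ≈ 0.97674)
q(E) = E
n(0)*q(4) + M = -2*4 + 42/43 = -8 + 42/43 = -302/43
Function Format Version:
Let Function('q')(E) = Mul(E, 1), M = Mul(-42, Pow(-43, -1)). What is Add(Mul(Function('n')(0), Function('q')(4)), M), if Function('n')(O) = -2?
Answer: Rational(-302, 43) ≈ -7.0233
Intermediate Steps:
M = Rational(42, 43) (M = Mul(-42, Rational(-1, 43)) = Rational(42, 43) ≈ 0.97674)
Function('q')(E) = E
Add(Mul(Function('n')(0), Function('q')(4)), M) = Add(Mul(-2, 4), Rational(42, 43)) = Add(-8, Rational(42, 43)) = Rational(-302, 43)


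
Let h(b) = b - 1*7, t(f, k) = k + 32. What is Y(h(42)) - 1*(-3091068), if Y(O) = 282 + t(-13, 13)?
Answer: 3091395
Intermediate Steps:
t(f, k) = 32 + k
h(b) = -7 + b (h(b) = b - 7 = -7 + b)
Y(O) = 327 (Y(O) = 282 + (32 + 13) = 282 + 45 = 327)
Y(h(42)) - 1*(-3091068) = 327 - 1*(-3091068) = 327 + 3091068 = 3091395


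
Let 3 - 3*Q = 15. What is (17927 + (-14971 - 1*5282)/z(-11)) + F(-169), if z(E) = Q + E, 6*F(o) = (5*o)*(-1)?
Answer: 582541/30 ≈ 19418.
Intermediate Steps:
Q = -4 (Q = 1 - ⅓*15 = 1 - 5 = -4)
F(o) = -5*o/6 (F(o) = ((5*o)*(-1))/6 = (-5*o)/6 = -5*o/6)
z(E) = -4 + E
(17927 + (-14971 - 1*5282)/z(-11)) + F(-169) = (17927 + (-14971 - 1*5282)/(-4 - 11)) - ⅚*(-169) = (17927 + (-14971 - 5282)/(-15)) + 845/6 = (17927 - 20253*(-1/15)) + 845/6 = (17927 + 6751/5) + 845/6 = 96386/5 + 845/6 = 582541/30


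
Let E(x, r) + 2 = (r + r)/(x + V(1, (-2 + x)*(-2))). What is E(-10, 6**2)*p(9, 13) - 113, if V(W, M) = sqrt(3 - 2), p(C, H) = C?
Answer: -203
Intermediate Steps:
V(W, M) = 1 (V(W, M) = sqrt(1) = 1)
E(x, r) = -2 + 2*r/(1 + x) (E(x, r) = -2 + (r + r)/(x + 1) = -2 + (2*r)/(1 + x) = -2 + 2*r/(1 + x))
E(-10, 6**2)*p(9, 13) - 113 = (2*(-1 + 6**2 - 1*(-10))/(1 - 10))*9 - 113 = (2*(-1 + 36 + 10)/(-9))*9 - 113 = (2*(-1/9)*45)*9 - 113 = -10*9 - 113 = -90 - 113 = -203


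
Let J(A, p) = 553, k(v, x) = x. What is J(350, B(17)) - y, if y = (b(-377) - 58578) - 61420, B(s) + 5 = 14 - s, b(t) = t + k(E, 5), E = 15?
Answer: 120923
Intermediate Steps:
b(t) = 5 + t (b(t) = t + 5 = 5 + t)
B(s) = 9 - s (B(s) = -5 + (14 - s) = 9 - s)
y = -120370 (y = ((5 - 377) - 58578) - 61420 = (-372 - 58578) - 61420 = -58950 - 61420 = -120370)
J(350, B(17)) - y = 553 - 1*(-120370) = 553 + 120370 = 120923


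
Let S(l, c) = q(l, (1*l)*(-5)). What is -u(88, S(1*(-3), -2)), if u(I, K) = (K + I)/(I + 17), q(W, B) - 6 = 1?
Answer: -19/21 ≈ -0.90476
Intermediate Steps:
q(W, B) = 7 (q(W, B) = 6 + 1 = 7)
S(l, c) = 7
u(I, K) = (I + K)/(17 + I)
-u(88, S(1*(-3), -2)) = -(88 + 7)/(17 + 88) = -95/105 = -1*19/21 = -19/21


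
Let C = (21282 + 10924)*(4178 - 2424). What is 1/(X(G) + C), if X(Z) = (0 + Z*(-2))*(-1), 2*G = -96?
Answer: 1/56489228 ≈ 1.7702e-8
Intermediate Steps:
G = -48 (G = (1/2)*(-96) = -48)
X(Z) = 2*Z (X(Z) = (0 - 2*Z)*(-1) = -2*Z*(-1) = 2*Z)
C = 56489324 (C = 32206*1754 = 56489324)
1/(X(G) + C) = 1/(2*(-48) + 56489324) = 1/(-96 + 56489324) = 1/56489228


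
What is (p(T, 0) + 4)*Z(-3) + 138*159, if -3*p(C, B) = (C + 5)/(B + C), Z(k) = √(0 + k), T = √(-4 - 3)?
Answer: 21942 - 5*√21/21 + 11*I*√3/3 ≈ 21941.0 + 6.3509*I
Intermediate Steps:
T = I*√7 (T = √(-7) = I*√7 ≈ 2.6458*I)
Z(k) = √k
p(C, B) = -(5 + C)/(3*(B + C)) (p(C, B) = -(C + 5)/(3*(B + C)) = -(5 + C)/(3*(B + C)))
(p(T, 0) + 4)*Z(-3) + 138*159 = ((-5 - I*√7)/(3*(0 + I*√7)) + 4)*√(-3) + 138*159 = ((-5 - I*√7)/(3*((I*√7))) + 4)*(I*√3) + 21942 = ((-I*√7/7)*(-5 - I*√7)/3 + 4)*(I*√3) + 21942 = (-I*√7*(-5 - I*√7)/21 + 4)*(I*√3) + 21942 = (4 - I*√7*(-5 - I*√7)/21)*(I*√3) + 21942 = I*√3*(4 - I*√7*(-5 - I*√7)/21) + 21942 = 21942 + I*√3*(4 - I*√7*(-5 - I*√7)/21)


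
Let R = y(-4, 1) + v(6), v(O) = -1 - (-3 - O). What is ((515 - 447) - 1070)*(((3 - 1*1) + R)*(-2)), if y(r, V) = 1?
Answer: 22044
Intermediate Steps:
v(O) = 2 + O (v(O) = -1 + (3 + O) = 2 + O)
R = 9 (R = 1 + (2 + 6) = 1 + 8 = 9)
((515 - 447) - 1070)*(((3 - 1*1) + R)*(-2)) = ((515 - 447) - 1070)*(((3 - 1*1) + 9)*(-2)) = (68 - 1070)*(((3 - 1) + 9)*(-2)) = -1002*(2 + 9)*(-2) = -11022*(-2) = -1002*(-22) = 22044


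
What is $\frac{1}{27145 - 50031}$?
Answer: $- \frac{1}{22886} \approx -4.3695 \cdot 10^{-5}$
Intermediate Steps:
$\frac{1}{27145 - 50031} = \frac{1}{-22886} = - \frac{1}{22886}$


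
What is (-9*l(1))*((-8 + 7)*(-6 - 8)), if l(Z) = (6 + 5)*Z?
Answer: -1386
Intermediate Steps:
l(Z) = 11*Z
(-9*l(1))*((-8 + 7)*(-6 - 8)) = (-99)*((-8 + 7)*(-6 - 8)) = (-9*11)*(-1*(-14)) = -99*14 = -1386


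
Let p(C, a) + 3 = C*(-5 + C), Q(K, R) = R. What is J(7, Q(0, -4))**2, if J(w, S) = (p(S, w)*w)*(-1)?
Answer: 53361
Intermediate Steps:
p(C, a) = -3 + C*(-5 + C)
J(w, S) = -w*(-3 + S**2 - 5*S) (J(w, S) = ((-3 + S**2 - 5*S)*w)*(-1) = (w*(-3 + S**2 - 5*S))*(-1) = -w*(-3 + S**2 - 5*S))
J(7, Q(0, -4))**2 = (7*(3 - 1*(-4)**2 + 5*(-4)))**2 = (7*(3 - 1*16 - 20))**2 = (7*(3 - 16 - 20))**2 = (7*(-33))**2 = (-231)**2 = 53361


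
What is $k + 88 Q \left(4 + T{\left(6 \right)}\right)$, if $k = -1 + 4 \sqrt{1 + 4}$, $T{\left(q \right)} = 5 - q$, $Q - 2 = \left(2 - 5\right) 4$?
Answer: $-2641 + 4 \sqrt{5} \approx -2632.1$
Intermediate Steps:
$Q = -10$ ($Q = 2 + \left(2 - 5\right) 4 = 2 - 12 = -10$)
$k = -1 + 4 \sqrt{5} \approx 7.9443$
$k + 88 Q \left(4 + T{\left(6 \right)}\right) = \left(-1 + 4 \sqrt{5}\right) + 88 \left(- 10 \left(4 + \left(5 - 6\right)\right)\right) = \left(-1 + 4 \sqrt{5}\right) + 88 \left(- 10 \left(4 - 1\right)\right) = \left(-1 + 4 \sqrt{5}\right) + 88 \left(\left(-10\right) 3\right) = \left(-1 + 4 \sqrt{5}\right) + 88 \left(-30\right) = \left(-1 + 4 \sqrt{5}\right) - 2640 = -2641 + 4 \sqrt{5}$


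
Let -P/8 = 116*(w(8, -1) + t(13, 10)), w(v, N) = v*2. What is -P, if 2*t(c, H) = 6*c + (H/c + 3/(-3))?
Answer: 662128/13 ≈ 50933.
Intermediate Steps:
w(v, N) = 2*v
t(c, H) = -½ + 3*c + H/(2*c) (t(c, H) = (6*c + (H/c + 3/(-3)))/2 = (6*c + (H/c + 3*(-⅓)))/2 = (6*c + (H/c - 1))/2 = (6*c + (-1 + H/c))/2 = (-1 + 6*c + H/c)/2 = -½ + 3*c + H/(2*c))
P = -662128/13 (P = -928*(2*8 + (½)*(10 + 13*(-1 + 6*13))/13) = -928*(16 + (½)*(1/13)*(10 + 13*(-1 + 78))) = -928*(16 + (½)*(1/13)*(10 + 13*77)) = -928*(16 + (½)*(1/13)*(10 + 1001)) = -928*(16 + (½)*(1/13)*1011) = -928*(16 + 1011/26) = -928*1427/26 = -8*82766/13 = -662128/13 ≈ -50933.)
-P = -1*(-662128/13) = 662128/13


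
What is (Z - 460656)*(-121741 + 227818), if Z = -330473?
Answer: -83920590933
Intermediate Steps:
(Z - 460656)*(-121741 + 227818) = (-330473 - 460656)*(-121741 + 227818) = -791129*106077 = -83920590933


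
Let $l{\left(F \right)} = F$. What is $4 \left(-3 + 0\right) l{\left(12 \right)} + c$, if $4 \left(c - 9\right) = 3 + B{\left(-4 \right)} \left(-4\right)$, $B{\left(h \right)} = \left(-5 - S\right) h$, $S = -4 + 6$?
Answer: $- \frac{649}{4} \approx -162.25$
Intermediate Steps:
$S = 2$
$B{\left(h \right)} = - 7 h$ ($B{\left(h \right)} = \left(-5 - 2\right) h = - 7 h$)
$c = - \frac{73}{4}$ ($c = 9 + \frac{3 + \left(-7\right) \left(-4\right) \left(-4\right)}{4} = 9 + \frac{3 + 28 \left(-4\right)}{4} = 9 + \frac{3 - 112}{4} = 9 + \frac{1}{4} \left(-109\right) = 9 - \frac{109}{4} = - \frac{73}{4} \approx -18.25$)
$4 \left(-3 + 0\right) l{\left(12 \right)} + c = 4 \left(-3 + 0\right) 12 - \frac{73}{4} = 4 \left(-3\right) 12 - \frac{73}{4} = \left(-12\right) 12 - \frac{73}{4} = -144 - \frac{73}{4} = - \frac{649}{4}$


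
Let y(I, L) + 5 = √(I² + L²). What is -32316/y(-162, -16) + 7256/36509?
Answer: -380468108/64438385 - 21544*√265/1765 ≈ -204.61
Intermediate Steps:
y(I, L) = -5 + √(I² + L²)
-32316/y(-162, -16) + 7256/36509 = -32316/(-5 + √((-162)² + (-16)²)) + 7256/36509 = -32316/(-5 + √(26244 + 256)) + 7256*(1/36509) = -32316/(-5 + √26500) + 7256/36509 = -32316/(-5 + 10*√265) + 7256/36509 = 7256/36509 - 32316/(-5 + 10*√265)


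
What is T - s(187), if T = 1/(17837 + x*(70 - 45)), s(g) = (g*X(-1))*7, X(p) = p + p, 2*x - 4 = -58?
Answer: 44930117/17162 ≈ 2618.0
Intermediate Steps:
x = -27 (x = 2 + (½)*(-58) = 2 - 29 = -27)
X(p) = 2*p
s(g) = -14*g (s(g) = (g*(2*(-1)))*7 = (g*(-2))*7 = -2*g*7 = -14*g)
T = 1/17162 (T = 1/(17837 - 27*(70 - 45)) = 1/(17837 - 27*25) = 1/(17837 - 675) = 1/17162 ≈ 5.8268e-5)
T - s(187) = 1/17162 - (-14)*187 = 1/17162 - 1*(-2618) = 1/17162 + 2618 = 44930117/17162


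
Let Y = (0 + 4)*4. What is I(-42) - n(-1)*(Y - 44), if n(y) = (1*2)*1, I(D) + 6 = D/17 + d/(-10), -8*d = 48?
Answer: 4091/85 ≈ 48.129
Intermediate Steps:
d = -6 (d = -⅛*48 = -6)
Y = 16 (Y = 4*4 = 16)
I(D) = -27/5 + D/17 (I(D) = -6 + (D/17 - 6/(-10)) = -6 + (D*(1/17) - 6*(-⅒)) = -6 + (D/17 + ⅗) = -6 + (⅗ + D/17) = -27/5 + D/17)
n(y) = 2 (n(y) = 2*1 = 2)
I(-42) - n(-1)*(Y - 44) = (-27/5 + (1/17)*(-42)) - 2*(16 - 44) = (-27/5 - 42/17) - 2*(-28) = -669/85 - 1*(-56) = -669/85 + 56 = 4091/85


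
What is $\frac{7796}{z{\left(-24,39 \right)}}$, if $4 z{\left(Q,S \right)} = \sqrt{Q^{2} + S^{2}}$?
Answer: $\frac{31184 \sqrt{233}}{699} \approx 680.98$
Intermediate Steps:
$z{\left(Q,S \right)} = \frac{\sqrt{Q^{2} + S^{2}}}{4}$
$\frac{7796}{z{\left(-24,39 \right)}} = \frac{7796}{\frac{1}{4} \sqrt{\left(-24\right)^{2} + 39^{2}}} = \frac{7796}{\frac{1}{4} \sqrt{576 + 1521}} = \frac{7796}{\frac{1}{4} \sqrt{2097}} = \frac{7796}{\frac{1}{4} \cdot 3 \sqrt{233}} = \frac{7796}{\frac{3}{4} \sqrt{233}} = 7796 \frac{4 \sqrt{233}}{699} = \frac{31184 \sqrt{233}}{699}$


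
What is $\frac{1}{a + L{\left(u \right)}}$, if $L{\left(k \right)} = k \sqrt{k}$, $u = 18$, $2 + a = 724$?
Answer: $\frac{361}{257726} - \frac{27 \sqrt{2}}{257726} \approx 0.0012526$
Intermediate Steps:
$a = 722$ ($a = -2 + 724 = 722$)
$L{\left(k \right)} = k^{\frac{3}{2}}$
$\frac{1}{a + L{\left(u \right)}} = \frac{1}{722 + 18^{\frac{3}{2}}} = \frac{1}{722 + 54 \sqrt{2}}$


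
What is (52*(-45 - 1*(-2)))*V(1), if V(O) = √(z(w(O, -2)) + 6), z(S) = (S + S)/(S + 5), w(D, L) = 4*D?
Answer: -2236*√62/3 ≈ -5868.8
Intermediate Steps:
z(S) = 2*S/(5 + S) (z(S) = (2*S)/(5 + S) = 2*S/(5 + S))
V(O) = √(6 + 8*O/(5 + 4*O)) (V(O) = √(2*(4*O)/(5 + 4*O) + 6) = √(8*O/(5 + 4*O) + 6) = √(6 + 8*O/(5 + 4*O)))
(52*(-45 - 1*(-2)))*V(1) = (52*(-45 - 1*(-2)))*(√2*√((15 + 16*1)/(5 + 4*1))) = (52*(-45 + 2))*(√2*√((15 + 16)/(5 + 4))) = (52*(-43))*(√2*√(31/9)) = -2236*√2*√((⅑)*31) = -2236*√2*√(31/9) = -2236*√2*√31/3 = -2236*√62/3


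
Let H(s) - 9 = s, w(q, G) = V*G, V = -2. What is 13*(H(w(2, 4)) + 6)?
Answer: 91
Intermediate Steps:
w(q, G) = -2*G
H(s) = 9 + s
13*(H(w(2, 4)) + 6) = 13*((9 - 2*4) + 6) = 13*((9 - 8) + 6) = 13*(1 + 6) = 13*7 = 91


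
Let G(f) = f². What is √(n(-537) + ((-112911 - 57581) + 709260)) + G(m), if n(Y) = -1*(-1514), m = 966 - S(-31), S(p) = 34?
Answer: 868624 + √540282 ≈ 8.6936e+5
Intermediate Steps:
m = 932 (m = 966 - 1*34 = 966 - 34 = 932)
n(Y) = 1514
√(n(-537) + ((-112911 - 57581) + 709260)) + G(m) = √(1514 + ((-112911 - 57581) + 709260)) + 932² = √(1514 + (-170492 + 709260)) + 868624 = √(1514 + 538768) + 868624 = √540282 + 868624 = 868624 + √540282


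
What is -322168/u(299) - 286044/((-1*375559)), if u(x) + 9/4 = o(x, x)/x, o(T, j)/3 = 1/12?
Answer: 72354253692556/505126855 ≈ 1.4324e+5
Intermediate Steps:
o(T, j) = ¼ (o(T, j) = 3/12 = 3*(1/12) = ¼)
u(x) = -9/4 + 1/(4*x)
-322168/u(299) - 286044/((-1*375559)) = -322168*1196/(1 - 9*299) - 286044/((-1*375559)) = -322168*1196/(1 - 2691) - 286044/(-375559) = -322168/((¼)*(1/299)*(-2690)) - 286044*(-1/375559) = -322168/(-1345/598) + 286044/375559 = -322168*(-598/1345) + 286044/375559 = 192656464/1345 + 286044/375559 = 72354253692556/505126855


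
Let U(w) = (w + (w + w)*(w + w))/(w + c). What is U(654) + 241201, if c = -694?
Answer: 3968261/20 ≈ 1.9841e+5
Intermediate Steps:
U(w) = (w + 4*w²)/(-694 + w) (U(w) = (w + (w + w)*(w + w))/(w - 694) = (w + (2*w)*(2*w))/(-694 + w) = (w + 4*w²)/(-694 + w))
U(654) + 241201 = 654*(1 + 4*654)/(-694 + 654) + 241201 = 654*(1 + 2616)/(-40) + 241201 = 654*(-1/40)*2617 + 241201 = -855759/20 + 241201 = 3968261/20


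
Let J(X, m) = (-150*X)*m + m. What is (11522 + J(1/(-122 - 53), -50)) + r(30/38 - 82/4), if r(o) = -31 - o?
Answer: 3037149/266 ≈ 11418.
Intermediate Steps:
J(X, m) = m - 150*X*m (J(X, m) = -150*X*m + m = m - 150*X*m)
(11522 + J(1/(-122 - 53), -50)) + r(30/38 - 82/4) = (11522 - 50*(1 - 150/(-122 - 53))) + (-31 - (30/38 - 82/4)) = (11522 - 50*(1 - 150/(-175))) + (-31 - (30*(1/38) - 82*¼)) = (11522 - 50*(1 - 150*(-1/175))) + (-31 - (15/19 - 41/2)) = (11522 - 50*(1 + 6/7)) + (-31 - 1*(-749/38)) = (11522 - 50*13/7) + (-31 + 749/38) = (11522 - 650/7) - 429/38 = 80004/7 - 429/38 = 3037149/266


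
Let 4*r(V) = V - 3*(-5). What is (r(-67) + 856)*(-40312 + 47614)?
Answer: 6155586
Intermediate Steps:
r(V) = 15/4 + V/4 (r(V) = (V - 3*(-5))/4 = (V + 15)/4 = (15 + V)/4 = 15/4 + V/4)
(r(-67) + 856)*(-40312 + 47614) = ((15/4 + (¼)*(-67)) + 856)*(-40312 + 47614) = ((15/4 - 67/4) + 856)*7302 = (-13 + 856)*7302 = 843*7302 = 6155586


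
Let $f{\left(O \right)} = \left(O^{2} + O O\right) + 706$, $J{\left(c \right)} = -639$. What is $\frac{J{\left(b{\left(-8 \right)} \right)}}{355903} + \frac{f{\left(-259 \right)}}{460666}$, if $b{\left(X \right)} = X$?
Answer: $\frac{23852780115}{81976205699} \approx 0.29097$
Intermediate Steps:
$f{\left(O \right)} = 706 + 2 O^{2}$ ($f{\left(O \right)} = \left(O^{2} + O^{2}\right) + 706 = 2 O^{2} + 706 = 706 + 2 O^{2}$)
$\frac{J{\left(b{\left(-8 \right)} \right)}}{355903} + \frac{f{\left(-259 \right)}}{460666} = - \frac{639}{355903} + \frac{706 + 2 \left(-259\right)^{2}}{460666} = \left(-639\right) \frac{1}{355903} + \left(706 + 2 \cdot 67081\right) \frac{1}{460666} = - \frac{639}{355903} + \left(706 + 134162\right) \frac{1}{460666} = - \frac{639}{355903} + 134868 \cdot \frac{1}{460666} = - \frac{639}{355903} + \frac{67434}{230333} = \frac{23852780115}{81976205699}$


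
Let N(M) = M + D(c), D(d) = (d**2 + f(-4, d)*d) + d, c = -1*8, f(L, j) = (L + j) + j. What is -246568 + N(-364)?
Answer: -246716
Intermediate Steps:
f(L, j) = L + 2*j
c = -8
D(d) = d + d**2 + d*(-4 + 2*d) (D(d) = (d**2 + (-4 + 2*d)*d) + d = (d**2 + d*(-4 + 2*d)) + d = d + d**2 + d*(-4 + 2*d))
N(M) = 216 + M (N(M) = M + 3*(-8)*(-1 - 8) = M + 3*(-8)*(-9) = M + 216 = 216 + M)
-246568 + N(-364) = -246568 + (216 - 364) = -246568 - 148 = -246716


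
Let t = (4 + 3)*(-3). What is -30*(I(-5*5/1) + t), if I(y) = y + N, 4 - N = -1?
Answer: 1230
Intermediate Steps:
t = -21 (t = 7*(-3) = -21)
N = 5 (N = 4 - 1*(-1) = 4 + 1 = 5)
I(y) = 5 + y (I(y) = y + 5 = 5 + y)
-30*(I(-5*5/1) + t) = -30*((5 - 5*5/1) - 21) = -30*((5 - 25*1) - 21) = -30*((5 - 25) - 21) = -30*(-20 - 21) = -30*(-41) = 1230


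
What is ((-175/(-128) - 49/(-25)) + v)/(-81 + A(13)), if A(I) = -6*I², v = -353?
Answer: 1118953/3504000 ≈ 0.31934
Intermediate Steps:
((-175/(-128) - 49/(-25)) + v)/(-81 + A(13)) = ((-175/(-128) - 49/(-25)) - 353)/(-81 - 6*13²) = ((-175*(-1/128) - 49*(-1/25)) - 353)/(-81 - 6*169) = ((175/128 + 49/25) - 353)/(-81 - 1014) = (10647/3200 - 353)/(-1095) = -1118953/3200*(-1/1095) = 1118953/3504000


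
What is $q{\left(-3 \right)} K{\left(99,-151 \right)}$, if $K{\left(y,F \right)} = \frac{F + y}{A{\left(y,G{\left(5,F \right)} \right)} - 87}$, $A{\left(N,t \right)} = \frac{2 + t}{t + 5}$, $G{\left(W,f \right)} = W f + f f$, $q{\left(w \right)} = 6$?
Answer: $\frac{6879912}{1896389} \approx 3.6279$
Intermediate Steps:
$G{\left(W,f \right)} = f^{2} + W f$ ($G{\left(W,f \right)} = W f + f^{2} = f^{2} + W f$)
$A{\left(N,t \right)} = \frac{2 + t}{5 + t}$
$K{\left(y,F \right)} = \frac{F + y}{-87 + \frac{2 + F \left(5 + F\right)}{5 + F \left(5 + F\right)}}$ ($K{\left(y,F \right)} = \frac{F + y}{\frac{2 + F \left(5 + F\right)}{5 + F \left(5 + F\right)} - 87} = \frac{F + y}{-87 + \frac{2 + F \left(5 + F\right)}{5 + F \left(5 + F\right)}}$)
$q{\left(-3 \right)} K{\left(99,-151 \right)} = 6 \frac{\left(5 - 151 \left(5 - 151\right)\right) \left(-151 + 99\right)}{-433 - - 12986 \left(5 - 151\right)} = 6 \frac{1}{-433 - \left(-12986\right) \left(-146\right)} \left(5 - -22046\right) \left(-52\right) = 6 \frac{1}{-433 - 1895956} \left(5 + 22046\right) \left(-52\right) = 6 \frac{1}{-1896389} \cdot 22051 \left(-52\right) = 6 \left(\left(- \frac{1}{1896389}\right) 22051 \left(-52\right)\right) = 6 \cdot \frac{1146652}{1896389} = \frac{6879912}{1896389}$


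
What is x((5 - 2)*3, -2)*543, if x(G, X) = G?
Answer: 4887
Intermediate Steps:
x((5 - 2)*3, -2)*543 = ((5 - 2)*3)*543 = (3*3)*543 = 9*543 = 4887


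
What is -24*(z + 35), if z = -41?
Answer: 144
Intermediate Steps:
-24*(z + 35) = -24*(-41 + 35) = -24*(-6) = 144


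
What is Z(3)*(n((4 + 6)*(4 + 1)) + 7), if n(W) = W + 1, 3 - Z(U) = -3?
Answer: 348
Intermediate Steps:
Z(U) = 6 (Z(U) = 3 - 1*(-3) = 3 + 3 = 6)
n(W) = 1 + W
Z(3)*(n((4 + 6)*(4 + 1)) + 7) = 6*((1 + (4 + 6)*(4 + 1)) + 7) = 6*((1 + 10*5) + 7) = 6*((1 + 50) + 7) = 6*(51 + 7) = 6*58 = 348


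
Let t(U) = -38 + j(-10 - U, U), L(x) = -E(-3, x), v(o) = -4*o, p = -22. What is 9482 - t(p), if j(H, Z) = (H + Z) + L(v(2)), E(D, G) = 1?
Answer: 9531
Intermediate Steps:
L(x) = -1 (L(x) = -1*1 = -1)
j(H, Z) = -1 + H + Z (j(H, Z) = (H + Z) - 1 = -1 + H + Z)
t(U) = -49 (t(U) = -38 + (-1 + (-10 - U) + U) = -38 - 11 = -49)
9482 - t(p) = 9482 - 1*(-49) = 9482 + 49 = 9531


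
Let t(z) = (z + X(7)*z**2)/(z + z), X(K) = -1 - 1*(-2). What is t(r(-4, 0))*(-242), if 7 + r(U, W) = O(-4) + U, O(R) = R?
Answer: 1694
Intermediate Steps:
X(K) = 1 (X(K) = -1 + 2 = 1)
r(U, W) = -11 + U (r(U, W) = -7 + (-4 + U) = -11 + U)
t(z) = (z + z**2)/(2*z) (t(z) = (z + 1*z**2)/(z + z) = (z + z**2)/((2*z)) = (z + z**2)*(1/(2*z)) = (z + z**2)/(2*z))
t(r(-4, 0))*(-242) = (1/2 + (-11 - 4)/2)*(-242) = (1/2 + (1/2)*(-15))*(-242) = (1/2 - 15/2)*(-242) = -7*(-242) = 1694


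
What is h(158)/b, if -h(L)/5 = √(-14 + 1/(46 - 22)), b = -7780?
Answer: I*√2010/18672 ≈ 0.0024011*I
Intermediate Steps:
h(L) = -5*I*√2010/12 (h(L) = -5*√(-14 + 1/(46 - 22)) = -5*√(-14 + 1/24) = -5*I*√2010/12)
h(158)/b = -5*I*√2010/12/(-7780) = -5*I*√2010/12*(-1/7780) = I*√2010/18672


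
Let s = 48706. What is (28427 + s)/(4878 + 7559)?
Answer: 77133/12437 ≈ 6.2019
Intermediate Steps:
(28427 + s)/(4878 + 7559) = (28427 + 48706)/(4878 + 7559) = 77133/12437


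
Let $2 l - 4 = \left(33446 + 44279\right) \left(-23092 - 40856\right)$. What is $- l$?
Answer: $2485179148$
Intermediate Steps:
$l = -2485179148$ ($l = 2 + \frac{\left(33446 + 44279\right) \left(-23092 - 40856\right)}{2} = 2 + \frac{77725 \left(-63948\right)}{2} = 2 + \frac{1}{2} \left(-4970358300\right) = 2 - 2485179150 = -2485179148$)
$- l = \left(-1\right) \left(-2485179148\right) = 2485179148$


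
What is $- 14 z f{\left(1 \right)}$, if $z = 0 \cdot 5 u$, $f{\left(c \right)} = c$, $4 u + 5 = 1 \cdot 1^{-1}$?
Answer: $0$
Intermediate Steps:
$u = -1$ ($u = - \frac{5}{4} + \frac{1 \cdot 1^{-1}}{4} = - \frac{5}{4} + \frac{1 \cdot 1}{4} = - \frac{5}{4} + \frac{1}{4} \cdot 1 = - \frac{5}{4} + \frac{1}{4} = -1$)
$z = 0$ ($z = 0 \cdot 5 \left(-1\right) = 0 \left(-1\right) = 0$)
$- 14 z f{\left(1 \right)} = \left(-14\right) 0 \cdot 1 = 0 \cdot 1 = 0$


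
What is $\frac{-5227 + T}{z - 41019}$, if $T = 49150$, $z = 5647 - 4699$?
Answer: $- \frac{14641}{13357} \approx -1.0961$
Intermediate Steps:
$z = 948$ ($z = 5647 - 4699 = 948$)
$\frac{-5227 + T}{z - 41019} = \frac{-5227 + 49150}{948 - 41019} = \frac{43923}{-40071} = 43923 \left(- \frac{1}{40071}\right) = - \frac{14641}{13357}$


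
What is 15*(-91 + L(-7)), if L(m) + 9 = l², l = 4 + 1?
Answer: -1125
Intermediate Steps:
l = 5
L(m) = 16 (L(m) = -9 + 5² = -9 + 25 = 16)
15*(-91 + L(-7)) = 15*(-91 + 16) = 15*(-75) = -1125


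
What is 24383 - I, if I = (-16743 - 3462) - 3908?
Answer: 48496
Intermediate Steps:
I = -24113 (I = -20205 - 3908 = -24113)
24383 - I = 24383 - 1*(-24113) = 24383 + 24113 = 48496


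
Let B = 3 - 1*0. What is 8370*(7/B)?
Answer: 19530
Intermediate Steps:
B = 3 (B = 3 + 0 = 3)
8370*(7/B) = 8370*(7/3) = 19530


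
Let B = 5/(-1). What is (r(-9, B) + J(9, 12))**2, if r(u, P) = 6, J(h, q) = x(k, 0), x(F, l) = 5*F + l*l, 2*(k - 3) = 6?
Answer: 1296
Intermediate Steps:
B = -5 (B = 5*(-1) = -5)
k = 6 (k = 3 + (1/2)*6 = 3 + 3 = 6)
x(F, l) = l**2 + 5*F (x(F, l) = 5*F + l**2 = l**2 + 5*F)
J(h, q) = 30 (J(h, q) = 0**2 + 5*6 = 0 + 30 = 30)
(r(-9, B) + J(9, 12))**2 = (6 + 30)**2 = 36**2 = 1296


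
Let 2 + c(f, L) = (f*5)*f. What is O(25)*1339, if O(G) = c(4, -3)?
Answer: 104442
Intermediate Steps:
c(f, L) = -2 + 5*f**2 (c(f, L) = -2 + (f*5)*f = -2 + (5*f)*f = -2 + 5*f**2)
O(G) = 78 (O(G) = -2 + 5*4**2 = -2 + 5*16 = -2 + 80 = 78)
O(25)*1339 = 78*1339 = 104442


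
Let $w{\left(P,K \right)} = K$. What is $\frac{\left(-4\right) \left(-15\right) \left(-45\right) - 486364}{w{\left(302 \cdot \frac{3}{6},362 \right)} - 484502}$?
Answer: $\frac{122266}{121035} \approx 1.0102$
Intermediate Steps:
$\frac{\left(-4\right) \left(-15\right) \left(-45\right) - 486364}{w{\left(302 \cdot \frac{3}{6},362 \right)} - 484502} = \frac{\left(-4\right) \left(-15\right) \left(-45\right) - 486364}{362 - 484502} = \frac{60 \left(-45\right) - 486364}{-484140} = \left(-2700 - 486364\right) \left(- \frac{1}{484140}\right) = \left(-489064\right) \left(- \frac{1}{484140}\right) = \frac{122266}{121035}$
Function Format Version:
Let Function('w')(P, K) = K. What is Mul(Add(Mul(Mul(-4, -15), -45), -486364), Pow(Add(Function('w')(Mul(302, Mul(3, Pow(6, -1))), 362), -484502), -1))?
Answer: Rational(122266, 121035) ≈ 1.0102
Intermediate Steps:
Mul(Add(Mul(Mul(-4, -15), -45), -486364), Pow(Add(Function('w')(Mul(302, Mul(3, Pow(6, -1))), 362), -484502), -1)) = Mul(Add(Mul(Mul(-4, -15), -45), -486364), Pow(Add(362, -484502), -1)) = Mul(Add(Mul(60, -45), -486364), Pow(-484140, -1)) = Mul(Add(-2700, -486364), Rational(-1, 484140)) = Mul(-489064, Rational(-1, 484140)) = Rational(122266, 121035)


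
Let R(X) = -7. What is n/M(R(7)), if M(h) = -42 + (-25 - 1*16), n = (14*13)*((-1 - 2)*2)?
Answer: 1092/83 ≈ 13.157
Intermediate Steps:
n = -1092 (n = 182*(-3*2) = 182*(-6) = -1092)
M(h) = -83 (M(h) = -42 + (-25 - 16) = -42 - 41 = -83)
n/M(R(7)) = -1092/(-83) = -1092*(-1/83) = 1092/83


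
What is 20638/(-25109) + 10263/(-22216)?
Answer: -42128675/32813032 ≈ -1.2839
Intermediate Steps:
20638/(-25109) + 10263/(-22216) = 20638*(-1/25109) + 10263*(-1/22216) = -1214/1477 - 10263/22216 = -42128675/32813032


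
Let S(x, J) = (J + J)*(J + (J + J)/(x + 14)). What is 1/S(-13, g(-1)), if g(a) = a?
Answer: ⅙ ≈ 0.16667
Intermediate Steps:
S(x, J) = 2*J*(J + 2*J/(14 + x)) (S(x, J) = (2*J)*(J + (2*J)/(14 + x)) = (2*J)*(J + 2*J/(14 + x)) = 2*J*(J + 2*J/(14 + x)))
1/S(-13, g(-1)) = 1/(2*(-1)²*(16 - 13)/(14 - 13)) = 1/(2*1*3/1) = 1/(2*1*1*3) = 1/6 = ⅙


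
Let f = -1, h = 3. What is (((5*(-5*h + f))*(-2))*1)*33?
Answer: 5280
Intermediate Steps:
(((5*(-5*h + f))*(-2))*1)*33 = (((5*(-5*3 - 1))*(-2))*1)*33 = (((5*(-15 - 1))*(-2))*1)*33 = (((5*(-16))*(-2))*1)*33 = (-80*(-2)*1)*33 = (160*1)*33 = 160*33 = 5280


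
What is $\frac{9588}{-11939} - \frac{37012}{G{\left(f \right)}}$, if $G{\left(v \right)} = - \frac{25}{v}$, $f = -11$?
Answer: $- \frac{4860988648}{298475} \approx -16286.0$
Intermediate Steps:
$\frac{9588}{-11939} - \frac{37012}{G{\left(f \right)}} = \frac{9588}{-11939} - \frac{37012}{\left(-25\right) \frac{1}{-11}} = 9588 \left(- \frac{1}{11939}\right) - \frac{37012}{\left(-25\right) \left(- \frac{1}{11}\right)} = - \frac{9588}{11939} - \frac{37012}{\frac{25}{11}} = - \frac{9588}{11939} - \frac{407132}{25} = - \frac{4860988648}{298475}$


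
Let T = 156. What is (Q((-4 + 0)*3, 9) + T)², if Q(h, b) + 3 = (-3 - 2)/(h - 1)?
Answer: 3976036/169 ≈ 23527.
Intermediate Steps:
Q(h, b) = -3 - 5/(-1 + h) (Q(h, b) = -3 + (-3 - 2)/(h - 1) = -3 - 5/(-1 + h))
(Q((-4 + 0)*3, 9) + T)² = ((-2 - 3*(-4 + 0)*3)/(-1 + (-4 + 0)*3) + 156)² = ((-2 - (-12)*3)/(-1 - 4*3) + 156)² = ((-2 - 3*(-12))/(-1 - 12) + 156)² = ((-2 + 36)/(-13) + 156)² = (-1/13*34 + 156)² = (-34/13 + 156)² = (1994/13)² = 3976036/169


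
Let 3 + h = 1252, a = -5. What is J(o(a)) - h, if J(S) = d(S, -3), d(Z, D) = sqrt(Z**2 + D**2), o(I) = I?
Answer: -1249 + sqrt(34) ≈ -1243.2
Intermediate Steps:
d(Z, D) = sqrt(D**2 + Z**2)
J(S) = sqrt(9 + S**2) (J(S) = sqrt((-3)**2 + S**2) = sqrt(9 + S**2))
h = 1249 (h = -3 + 1252 = 1249)
J(o(a)) - h = sqrt(9 + (-5)**2) - 1*1249 = sqrt(9 + 25) - 1249 = sqrt(34) - 1249 = -1249 + sqrt(34)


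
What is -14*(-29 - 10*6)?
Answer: 1246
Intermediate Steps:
-14*(-29 - 10*6) = -14*(-29 - 60) = -14*(-89) = 1246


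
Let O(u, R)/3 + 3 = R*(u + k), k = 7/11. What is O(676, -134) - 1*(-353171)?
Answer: 892696/11 ≈ 81154.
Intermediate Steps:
k = 7/11 (k = 7*(1/11) = 7/11 ≈ 0.63636)
O(u, R) = -9 + 3*R*(7/11 + u) (O(u, R) = -9 + 3*(R*(u + 7/11)) = -9 + 3*(R*(7/11 + u)) = -9 + 3*R*(7/11 + u))
O(676, -134) - 1*(-353171) = (-9 + (21/11)*(-134) + 3*(-134)*676) - 1*(-353171) = (-9 - 2814/11 - 271752) + 353171 = -2992185/11 + 353171 = 892696/11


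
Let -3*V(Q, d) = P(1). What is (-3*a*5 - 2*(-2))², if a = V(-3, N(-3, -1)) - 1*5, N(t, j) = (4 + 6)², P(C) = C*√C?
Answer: 7056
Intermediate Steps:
P(C) = C^(3/2)
N(t, j) = 100 (N(t, j) = 10² = 100)
V(Q, d) = -⅓ (V(Q, d) = -1^(3/2)/3 = -⅓*1 = -⅓)
a = -16/3 (a = -⅓ - 1*5 = -⅓ - 5 = -16/3 ≈ -5.3333)
(-3*a*5 - 2*(-2))² = (-3*(-16/3)*5 - 2*(-2))² = (16*5 + 4)² = (80 + 4)² = 84² = 7056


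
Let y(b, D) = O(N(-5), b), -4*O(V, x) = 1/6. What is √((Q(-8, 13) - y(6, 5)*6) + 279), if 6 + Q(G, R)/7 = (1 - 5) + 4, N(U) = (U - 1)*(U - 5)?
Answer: √949/2 ≈ 15.403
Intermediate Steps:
N(U) = (-1 + U)*(-5 + U)
O(V, x) = -1/24 (O(V, x) = -¼/6 = -¼*⅙ = -1/24)
Q(G, R) = -42 (Q(G, R) = -42 + 7*((1 - 5) + 4) = -42 + 7*(-4 + 4) = -42 + 7*0 = -42 + 0 = -42)
y(b, D) = -1/24
√((Q(-8, 13) - y(6, 5)*6) + 279) = √((-42 - (-1)*6/24) + 279) = √((-42 - 1*(-¼)) + 279) = √((-42 + ¼) + 279) = √(-167/4 + 279) = √(949/4) = √949/2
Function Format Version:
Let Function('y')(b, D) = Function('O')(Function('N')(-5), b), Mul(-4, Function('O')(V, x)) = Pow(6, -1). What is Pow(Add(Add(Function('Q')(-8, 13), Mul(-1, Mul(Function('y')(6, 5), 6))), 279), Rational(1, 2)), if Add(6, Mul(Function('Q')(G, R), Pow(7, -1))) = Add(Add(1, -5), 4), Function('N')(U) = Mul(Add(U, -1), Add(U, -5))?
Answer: Mul(Rational(1, 2), Pow(949, Rational(1, 2))) ≈ 15.403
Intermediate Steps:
Function('N')(U) = Mul(Add(-1, U), Add(-5, U))
Function('O')(V, x) = Rational(-1, 24) (Function('O')(V, x) = Mul(Rational(-1, 4), Pow(6, -1)) = Mul(Rational(-1, 4), Rational(1, 6)) = Rational(-1, 24))
Function('Q')(G, R) = -42 (Function('Q')(G, R) = Add(-42, Mul(7, Add(Add(1, -5), 4))) = Add(-42, Mul(7, Add(-4, 4))) = Add(-42, Mul(7, 0)) = Add(-42, 0) = -42)
Function('y')(b, D) = Rational(-1, 24)
Pow(Add(Add(Function('Q')(-8, 13), Mul(-1, Mul(Function('y')(6, 5), 6))), 279), Rational(1, 2)) = Pow(Add(Add(-42, Mul(-1, Mul(Rational(-1, 24), 6))), 279), Rational(1, 2)) = Pow(Add(Add(-42, Mul(-1, Rational(-1, 4))), 279), Rational(1, 2)) = Pow(Add(Add(-42, Rational(1, 4)), 279), Rational(1, 2)) = Pow(Add(Rational(-167, 4), 279), Rational(1, 2)) = Pow(Rational(949, 4), Rational(1, 2)) = Mul(Rational(1, 2), Pow(949, Rational(1, 2)))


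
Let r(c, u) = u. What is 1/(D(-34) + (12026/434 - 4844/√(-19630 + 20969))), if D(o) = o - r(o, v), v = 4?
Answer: 13241371/22412968917 - 4655084*√1339/22412968917 ≈ -0.0070093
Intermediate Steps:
D(o) = -4 + o (D(o) = o - 1*4 = o - 4 = -4 + o)
1/(D(-34) + (12026/434 - 4844/√(-19630 + 20969))) = 1/((-4 - 34) + (12026/434 - 4844/√(-19630 + 20969))) = 1/(-38 + (12026*(1/434) - 4844*√1339/1339)) = 1/(-38 + (859/31 - 4844*√1339/1339)) = 1/(-319/31 - 4844*√1339/1339)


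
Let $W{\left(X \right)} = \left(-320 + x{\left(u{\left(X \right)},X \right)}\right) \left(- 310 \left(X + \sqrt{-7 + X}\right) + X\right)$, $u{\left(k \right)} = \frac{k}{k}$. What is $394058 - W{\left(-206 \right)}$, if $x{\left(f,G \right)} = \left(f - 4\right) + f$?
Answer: $20890646 - 99820 i \sqrt{213} \approx 2.0891 \cdot 10^{7} - 1.4568 \cdot 10^{6} i$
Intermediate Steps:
$u{\left(k \right)} = 1$
$x{\left(f,G \right)} = -4 + 2 f$ ($x{\left(f,G \right)} = \left(-4 + f\right) + f = -4 + 2 f$)
$W{\left(X \right)} = 99498 X + 99820 \sqrt{-7 + X}$ ($W{\left(X \right)} = \left(-320 + \left(-4 + 2 \cdot 1\right)\right) \left(- 310 \left(X + \sqrt{-7 + X}\right) + X\right) = \left(-320 + \left(-4 + 2\right)\right) \left(\left(- 310 X - 310 \sqrt{-7 + X}\right) + X\right) = \left(-320 - 2\right) \left(- 310 \sqrt{-7 + X} - 309 X\right) = - 322 \left(- 310 \sqrt{-7 + X} - 309 X\right) = 99498 X + 99820 \sqrt{-7 + X}$)
$394058 - W{\left(-206 \right)} = 394058 - \left(99498 \left(-206\right) + 99820 \sqrt{-7 - 206}\right) = 394058 - \left(-20496588 + 99820 \sqrt{-213}\right) = 394058 - \left(-20496588 + 99820 i \sqrt{213}\right) = 394058 + \left(20496588 - 99820 i \sqrt{213}\right) = 20890646 - 99820 i \sqrt{213}$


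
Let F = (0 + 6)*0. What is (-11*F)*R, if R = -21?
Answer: 0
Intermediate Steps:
F = 0 (F = 6*0 = 0)
(-11*F)*R = -11*0*(-21) = 0*(-21) = 0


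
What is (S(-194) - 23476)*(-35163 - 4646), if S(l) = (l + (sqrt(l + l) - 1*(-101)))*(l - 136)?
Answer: -287182126 + 26273940*I*sqrt(97) ≈ -2.8718e+8 + 2.5877e+8*I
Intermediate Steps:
S(l) = (-136 + l)*(101 + l + sqrt(2)*sqrt(l)) (S(l) = (l + (sqrt(2*l) + 101))*(-136 + l) = (l + (sqrt(2)*sqrt(l) + 101))*(-136 + l) = (l + (101 + sqrt(2)*sqrt(l)))*(-136 + l) = (101 + l + sqrt(2)*sqrt(l))*(-136 + l) = (-136 + l)*(101 + l + sqrt(2)*sqrt(l)))
(S(-194) - 23476)*(-35163 - 4646) = ((-13736 + (-194)**2 - 35*(-194) + sqrt(2)*(-194)**(3/2) - 136*sqrt(2)*sqrt(-194)) - 23476)*(-35163 - 4646) = ((-13736 + 37636 + 6790 + sqrt(2)*(-194*I*sqrt(194)) - 136*sqrt(2)*I*sqrt(194)) - 23476)*(-39809) = ((-13736 + 37636 + 6790 - 388*I*sqrt(97) - 272*I*sqrt(97)) - 23476)*(-39809) = ((30690 - 660*I*sqrt(97)) - 23476)*(-39809) = (7214 - 660*I*sqrt(97))*(-39809) = -287182126 + 26273940*I*sqrt(97)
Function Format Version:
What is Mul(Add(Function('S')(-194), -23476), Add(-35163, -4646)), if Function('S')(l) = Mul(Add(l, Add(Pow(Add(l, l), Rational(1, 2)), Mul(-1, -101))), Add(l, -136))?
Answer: Add(-287182126, Mul(26273940, I, Pow(97, Rational(1, 2)))) ≈ Add(-2.8718e+8, Mul(2.5877e+8, I))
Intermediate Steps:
Function('S')(l) = Mul(Add(-136, l), Add(101, l, Mul(Pow(2, Rational(1, 2)), Pow(l, Rational(1, 2))))) (Function('S')(l) = Mul(Add(l, Add(Pow(Mul(2, l), Rational(1, 2)), 101)), Add(-136, l)) = Mul(Add(l, Add(Mul(Pow(2, Rational(1, 2)), Pow(l, Rational(1, 2))), 101)), Add(-136, l)) = Mul(Add(l, Add(101, Mul(Pow(2, Rational(1, 2)), Pow(l, Rational(1, 2))))), Add(-136, l)) = Mul(Add(101, l, Mul(Pow(2, Rational(1, 2)), Pow(l, Rational(1, 2)))), Add(-136, l)) = Mul(Add(-136, l), Add(101, l, Mul(Pow(2, Rational(1, 2)), Pow(l, Rational(1, 2))))))
Mul(Add(Function('S')(-194), -23476), Add(-35163, -4646)) = Mul(Add(Add(-13736, Pow(-194, 2), Mul(-35, -194), Mul(Pow(2, Rational(1, 2)), Pow(-194, Rational(3, 2))), Mul(-136, Pow(2, Rational(1, 2)), Pow(-194, Rational(1, 2)))), -23476), Add(-35163, -4646)) = Mul(Add(Add(-13736, 37636, 6790, Mul(Pow(2, Rational(1, 2)), Mul(-194, I, Pow(194, Rational(1, 2)))), Mul(-136, Pow(2, Rational(1, 2)), Mul(I, Pow(194, Rational(1, 2))))), -23476), -39809) = Mul(Add(Add(-13736, 37636, 6790, Mul(-388, I, Pow(97, Rational(1, 2))), Mul(-272, I, Pow(97, Rational(1, 2)))), -23476), -39809) = Mul(Add(Add(30690, Mul(-660, I, Pow(97, Rational(1, 2)))), -23476), -39809) = Mul(Add(7214, Mul(-660, I, Pow(97, Rational(1, 2)))), -39809) = Add(-287182126, Mul(26273940, I, Pow(97, Rational(1, 2))))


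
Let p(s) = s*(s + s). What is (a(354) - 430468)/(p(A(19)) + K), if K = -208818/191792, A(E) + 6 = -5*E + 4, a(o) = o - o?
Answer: -41280159328/1804466519 ≈ -22.877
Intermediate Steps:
a(o) = 0
A(E) = -2 - 5*E (A(E) = -6 + (-5*E + 4) = -6 + (4 - 5*E) = -2 - 5*E)
p(s) = 2*s**2 (p(s) = s*(2*s) = 2*s**2)
K = -104409/95896 (K = -208818*1/191792 = -104409/95896 ≈ -1.0888)
(a(354) - 430468)/(p(A(19)) + K) = (0 - 430468)/(2*(-2 - 5*19)**2 - 104409/95896) = -430468/(2*(-2 - 95)**2 - 104409/95896) = -430468/(2*(-97)**2 - 104409/95896) = -430468/(2*9409 - 104409/95896) = -430468/(18818 - 104409/95896) = -430468/1804466519/95896 = -430468*95896/1804466519 = -41280159328/1804466519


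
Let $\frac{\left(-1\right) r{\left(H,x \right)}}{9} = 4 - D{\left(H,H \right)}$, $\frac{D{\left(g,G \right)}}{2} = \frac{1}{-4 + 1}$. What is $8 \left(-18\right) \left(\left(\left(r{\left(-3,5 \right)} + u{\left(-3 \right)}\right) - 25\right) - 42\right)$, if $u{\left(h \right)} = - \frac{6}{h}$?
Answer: $15408$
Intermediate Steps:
$D{\left(g,G \right)} = - \frac{2}{3}$ ($D{\left(g,G \right)} = \frac{2}{-4 + 1} = \frac{2}{-3} = 2 \left(- \frac{1}{3}\right) = - \frac{2}{3}$)
$r{\left(H,x \right)} = -42$ ($r{\left(H,x \right)} = - 9 \left(4 - - \frac{2}{3}\right) = - 9 \left(4 + \frac{2}{3}\right) = \left(-9\right) \frac{14}{3} = -42$)
$8 \left(-18\right) \left(\left(\left(r{\left(-3,5 \right)} + u{\left(-3 \right)}\right) - 25\right) - 42\right) = 8 \left(-18\right) \left(\left(\left(-42 - \frac{6}{-3}\right) - 25\right) - 42\right) = - 144 \left(\left(\left(-42 - -2\right) - 25\right) - 42\right) = - 144 \left(\left(\left(-42 + 2\right) - 25\right) - 42\right) = - 144 \left(\left(-40 - 25\right) - 42\right) = - 144 \left(-65 - 42\right) = \left(-144\right) \left(-107\right) = 15408$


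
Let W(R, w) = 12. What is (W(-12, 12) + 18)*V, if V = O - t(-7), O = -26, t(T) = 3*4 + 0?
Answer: -1140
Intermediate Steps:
t(T) = 12 (t(T) = 12 + 0 = 12)
V = -38 (V = -26 - 1*12 = -26 - 12 = -38)
(W(-12, 12) + 18)*V = (12 + 18)*(-38) = 30*(-38) = -1140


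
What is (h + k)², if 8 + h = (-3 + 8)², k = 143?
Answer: 25600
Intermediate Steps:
h = 17 (h = -8 + (-3 + 8)² = -8 + 5² = -8 + 25 = 17)
(h + k)² = (17 + 143)² = 160² = 25600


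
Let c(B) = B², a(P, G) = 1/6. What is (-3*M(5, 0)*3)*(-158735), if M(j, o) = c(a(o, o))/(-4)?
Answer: -158735/16 ≈ -9920.9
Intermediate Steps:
a(P, G) = ⅙ (a(P, G) = 1*(⅙) = ⅙)
M(j, o) = -1/144 (M(j, o) = (⅙)²/(-4) = (1/36)*(-¼) = -1/144)
(-3*M(5, 0)*3)*(-158735) = (-3*(-1/144)*3)*(-158735) = ((1/48)*3)*(-158735) = (1/16)*(-158735) = -158735/16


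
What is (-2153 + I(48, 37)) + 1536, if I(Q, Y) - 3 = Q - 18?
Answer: -584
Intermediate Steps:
I(Q, Y) = -15 + Q (I(Q, Y) = 3 + (Q - 18) = 3 + (-18 + Q) = -15 + Q)
(-2153 + I(48, 37)) + 1536 = (-2153 + (-15 + 48)) + 1536 = (-2153 + 33) + 1536 = -2120 + 1536 = -584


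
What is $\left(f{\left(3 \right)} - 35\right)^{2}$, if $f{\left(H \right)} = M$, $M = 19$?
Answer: $256$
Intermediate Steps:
$f{\left(H \right)} = 19$
$\left(f{\left(3 \right)} - 35\right)^{2} = \left(19 - 35\right)^{2} = \left(-16\right)^{2} = 256$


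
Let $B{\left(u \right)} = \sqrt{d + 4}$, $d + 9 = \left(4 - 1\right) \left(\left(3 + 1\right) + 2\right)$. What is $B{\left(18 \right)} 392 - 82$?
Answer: $-82 + 392 \sqrt{13} \approx 1331.4$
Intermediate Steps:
$d = 9$ ($d = -9 + \left(4 - 1\right) \left(\left(3 + 1\right) + 2\right) = -9 + 3 \left(4 + 2\right) = -9 + 3 \cdot 6 = -9 + 18 = 9$)
$B{\left(u \right)} = \sqrt{13}$ ($B{\left(u \right)} = \sqrt{9 + 4} = \sqrt{13}$)
$B{\left(18 \right)} 392 - 82 = \sqrt{13} \cdot 392 - 82 = 392 \sqrt{13} - 82 = -82 + 392 \sqrt{13}$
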